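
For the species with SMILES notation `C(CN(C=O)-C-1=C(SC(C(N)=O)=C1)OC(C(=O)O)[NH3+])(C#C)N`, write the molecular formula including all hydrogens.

C12H15N4O5S+

Heavy atoms from the SMILES: 12 C, 4 N, 5 O, 1 S.
Implicit hydrogens by atom environment:
  4 × C: 1 H each → 4
  4 × O: no H
  3 × C (aromatic): no H
  3 × C: no H
  2 × N: 2 H each → 4
  1 × C: 2 H
  1 × C (aromatic): 1 H
  1 × N (charge +1): 3 H
  1 × N: no H
  1 × O: 1 H
  1 × S (aromatic): no H
  Total hydrogens = 15.
Net charge +1.
Molecular formula: C12H15N4O5S+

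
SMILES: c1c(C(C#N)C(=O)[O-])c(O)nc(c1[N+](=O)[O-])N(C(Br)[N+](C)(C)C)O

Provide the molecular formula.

C12H14BrN5O6

Heavy atoms from the SMILES: 1 Br, 12 C, 5 N, 6 O.
Implicit hydrogens by atom environment:
  4 × C (aromatic): no H
  3 × C: 3 H each → 9
  2 × C: 1 H each → 2
  2 × C: no H
  2 × N: no H
  2 × N (charge +1): no H
  2 × O: 1 H each → 2
  2 × O: no H
  2 × O (charge -1): no H
  1 × Br: no H
  1 × C (aromatic): 1 H
  1 × N (aromatic): no H
  Total hydrogens = 14.
Molecular formula: C12H14BrN5O6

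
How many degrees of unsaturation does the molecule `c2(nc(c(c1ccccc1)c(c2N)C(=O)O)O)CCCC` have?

Molecular formula from the SMILES: C16H18N2O3.
DoU = (2C + 2 + N − H − X)/2 = (2·16 + 2 + 2 − 18 − 0)/2 = 18/2 = 9.
(Structurally: 2 ring(s) + 7 π bond(s) = 9.)

9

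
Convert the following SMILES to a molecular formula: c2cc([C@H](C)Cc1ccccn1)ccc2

Heavy atoms from the SMILES: 14 C, 1 N.
Implicit hydrogens by atom environment:
  9 × C (aromatic): 1 H each → 9
  2 × C (aromatic): no H
  1 × C: 3 H
  1 × C: 2 H
  1 × C: 1 H
  1 × N (aromatic): no H
  Total hydrogens = 15.
Molecular formula: C14H15N

C14H15N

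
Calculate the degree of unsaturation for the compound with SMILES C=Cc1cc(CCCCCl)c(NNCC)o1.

Molecular formula from the SMILES: C12H19ClN2O.
DoU = (2C + 2 + N − H − X)/2 = (2·12 + 2 + 2 − 19 − 1)/2 = 8/2 = 4.
(Structurally: 1 ring(s) + 3 π bond(s) = 4.)

4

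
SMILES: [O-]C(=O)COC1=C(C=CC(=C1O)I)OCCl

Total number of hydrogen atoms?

Hydrogens are implicit in SMILES; fill each atom to its normal valence:
  4 × C (aromatic): no H
  3 × O: no H
  2 × C: 2 H each → 4
  2 × C (aromatic): 1 H each → 2
  1 × C: no H
  1 × Cl: no H
  1 × I: no H
  1 × O: 1 H
  1 × O (charge -1): no H
  Total hydrogens = 7.

7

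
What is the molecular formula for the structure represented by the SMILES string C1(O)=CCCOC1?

Heavy atoms from the SMILES: 5 C, 2 O.
Implicit hydrogens by atom environment:
  3 × C: 2 H each → 6
  1 × C: 1 H
  1 × C: no H
  1 × O: 1 H
  1 × O: no H
  Total hydrogens = 8.
Molecular formula: C5H8O2

C5H8O2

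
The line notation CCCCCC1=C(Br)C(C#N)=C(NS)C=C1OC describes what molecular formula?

C13H17BrN2OS

Heavy atoms from the SMILES: 1 Br, 13 C, 2 N, 1 O, 1 S.
Implicit hydrogens by atom environment:
  5 × C (aromatic): no H
  4 × C: 2 H each → 8
  2 × C: 3 H each → 6
  1 × Br: no H
  1 × C (aromatic): 1 H
  1 × C: no H
  1 × N: 1 H
  1 × N: no H
  1 × O: no H
  1 × S: 1 H
  Total hydrogens = 17.
Molecular formula: C13H17BrN2OS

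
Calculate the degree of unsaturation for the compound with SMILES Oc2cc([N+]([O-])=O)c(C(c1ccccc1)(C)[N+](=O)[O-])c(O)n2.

10

Molecular formula from the SMILES: C13H11N3O6.
DoU = (2C + 2 + N − H − X)/2 = (2·13 + 2 + 3 − 11 − 0)/2 = 20/2 = 10.
(Structurally: 2 ring(s) + 8 π bond(s) = 10.)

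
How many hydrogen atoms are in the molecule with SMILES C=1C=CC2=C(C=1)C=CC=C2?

Hydrogens are implicit in SMILES; fill each atom to its normal valence:
  8 × C (aromatic): 1 H each → 8
  2 × C (aromatic): no H
  Total hydrogens = 8.

8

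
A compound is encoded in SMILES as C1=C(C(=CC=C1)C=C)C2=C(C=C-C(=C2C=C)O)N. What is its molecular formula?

Heavy atoms from the SMILES: 16 C, 1 N, 1 O.
Implicit hydrogens by atom environment:
  6 × C (aromatic): 1 H each → 6
  6 × C (aromatic): no H
  2 × C: 2 H each → 4
  2 × C: 1 H each → 2
  1 × N: 2 H
  1 × O: 1 H
  Total hydrogens = 15.
Molecular formula: C16H15NO

C16H15NO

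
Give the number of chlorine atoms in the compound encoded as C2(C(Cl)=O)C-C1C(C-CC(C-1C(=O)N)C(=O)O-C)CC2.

1

The symbol for chlorine appears 1 time in the SMILES.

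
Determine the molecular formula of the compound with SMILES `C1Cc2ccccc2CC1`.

Heavy atoms from the SMILES: 10 C.
Implicit hydrogens by atom environment:
  4 × C: 2 H each → 8
  4 × C (aromatic): 1 H each → 4
  2 × C (aromatic): no H
  Total hydrogens = 12.
Molecular formula: C10H12

C10H12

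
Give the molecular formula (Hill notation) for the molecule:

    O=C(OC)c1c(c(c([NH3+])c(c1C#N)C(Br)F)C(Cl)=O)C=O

C12H8BrClFN2O4+

Heavy atoms from the SMILES: 1 Br, 12 C, 1 Cl, 1 F, 2 N, 4 O.
Implicit hydrogens by atom environment:
  6 × C (aromatic): no H
  4 × O: no H
  3 × C: no H
  2 × C: 1 H each → 2
  1 × Br: no H
  1 × C: 3 H
  1 × Cl: no H
  1 × F: no H
  1 × N (charge +1): 3 H
  1 × N: no H
  Total hydrogens = 8.
Net charge +1.
Molecular formula: C12H8BrClFN2O4+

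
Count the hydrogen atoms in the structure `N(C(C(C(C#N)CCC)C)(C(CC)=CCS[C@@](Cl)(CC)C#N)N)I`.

Hydrogens are implicit in SMILES; fill each atom to its normal valence:
  5 × C: 2 H each → 10
  5 × C: no H
  4 × C: 3 H each → 12
  3 × C: 1 H each → 3
  2 × N: no H
  1 × Cl: no H
  1 × I: no H
  1 × N: 2 H
  1 × N: 1 H
  1 × S: no H
  Total hydrogens = 28.

28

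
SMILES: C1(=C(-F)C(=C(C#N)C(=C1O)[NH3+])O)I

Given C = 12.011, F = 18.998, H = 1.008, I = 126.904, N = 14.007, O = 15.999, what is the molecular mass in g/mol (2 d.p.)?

295.03

Molecular formula: C7H5FIN2O2+.
M = 7×12.011 + 1×18.998 + 5×1.008 + 1×126.904 + 2×14.007 + 2×15.999 = 295.03 g/mol.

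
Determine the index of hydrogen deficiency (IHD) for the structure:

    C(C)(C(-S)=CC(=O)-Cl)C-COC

2

Molecular formula from the SMILES: C8H13ClO2S.
DoU = (2C + 2 + N − H − X)/2 = (2·8 + 2 + 0 − 13 − 1)/2 = 4/2 = 2.
(Structurally: 0 ring(s) + 2 π bond(s) = 2.)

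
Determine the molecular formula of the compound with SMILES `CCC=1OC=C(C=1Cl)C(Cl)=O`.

C7H6Cl2O2

Heavy atoms from the SMILES: 7 C, 2 Cl, 2 O.
Implicit hydrogens by atom environment:
  3 × C (aromatic): no H
  2 × Cl: no H
  1 × C: 3 H
  1 × C: 2 H
  1 × C (aromatic): 1 H
  1 × C: no H
  1 × O (aromatic): no H
  1 × O: no H
  Total hydrogens = 6.
Molecular formula: C7H6Cl2O2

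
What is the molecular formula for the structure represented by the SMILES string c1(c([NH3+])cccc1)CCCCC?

Heavy atoms from the SMILES: 11 C, 1 N.
Implicit hydrogens by atom environment:
  4 × C: 2 H each → 8
  4 × C (aromatic): 1 H each → 4
  2 × C (aromatic): no H
  1 × C: 3 H
  1 × N (charge +1): 3 H
  Total hydrogens = 18.
Net charge +1.
Molecular formula: C11H18N+

C11H18N+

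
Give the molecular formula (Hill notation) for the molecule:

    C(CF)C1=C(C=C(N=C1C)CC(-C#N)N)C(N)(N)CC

C14H22FN5

Heavy atoms from the SMILES: 14 C, 1 F, 5 N.
Implicit hydrogens by atom environment:
  4 × C: 2 H each → 8
  4 × C (aromatic): no H
  3 × N: 2 H each → 6
  2 × C: 3 H each → 6
  2 × C: no H
  1 × C (aromatic): 1 H
  1 × C: 1 H
  1 × F: no H
  1 × N (aromatic): no H
  1 × N: no H
  Total hydrogens = 22.
Molecular formula: C14H22FN5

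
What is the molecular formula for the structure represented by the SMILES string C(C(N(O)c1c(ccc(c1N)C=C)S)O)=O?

C10H12N2O3S

Heavy atoms from the SMILES: 10 C, 2 N, 3 O, 1 S.
Implicit hydrogens by atom environment:
  4 × C (aromatic): no H
  3 × C: 1 H each → 3
  2 × C (aromatic): 1 H each → 2
  2 × O: 1 H each → 2
  1 × C: 2 H
  1 × N: 2 H
  1 × N: no H
  1 × O: no H
  1 × S: 1 H
  Total hydrogens = 12.
Molecular formula: C10H12N2O3S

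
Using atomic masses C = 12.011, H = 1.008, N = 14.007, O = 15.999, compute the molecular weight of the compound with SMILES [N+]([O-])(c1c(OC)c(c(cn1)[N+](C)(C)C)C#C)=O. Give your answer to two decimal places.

236.25

Molecular formula: C11H14N3O3+.
M = 11×12.011 + 14×1.008 + 3×14.007 + 3×15.999 = 236.25 g/mol.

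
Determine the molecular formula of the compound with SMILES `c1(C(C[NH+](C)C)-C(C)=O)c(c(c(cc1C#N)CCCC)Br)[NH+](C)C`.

Heavy atoms from the SMILES: 1 Br, 19 C, 3 N, 1 O.
Implicit hydrogens by atom environment:
  6 × C: 3 H each → 18
  5 × C (aromatic): no H
  4 × C: 2 H each → 8
  2 × C: no H
  2 × N (charge +1): 1 H each → 2
  1 × Br: no H
  1 × C (aromatic): 1 H
  1 × C: 1 H
  1 × N: no H
  1 × O: no H
  Total hydrogens = 30.
Net charge +2.
Molecular formula: [C19H30BrN3O]2+

[C19H30BrN3O]2+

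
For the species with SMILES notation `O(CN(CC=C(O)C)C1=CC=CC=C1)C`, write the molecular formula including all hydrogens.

Heavy atoms from the SMILES: 12 C, 1 N, 2 O.
Implicit hydrogens by atom environment:
  5 × C (aromatic): 1 H each → 5
  2 × C: 3 H each → 6
  2 × C: 2 H each → 4
  1 × C: 1 H
  1 × C: no H
  1 × C (aromatic): no H
  1 × N: no H
  1 × O: 1 H
  1 × O: no H
  Total hydrogens = 17.
Molecular formula: C12H17NO2

C12H17NO2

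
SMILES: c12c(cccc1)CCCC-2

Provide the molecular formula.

Heavy atoms from the SMILES: 10 C.
Implicit hydrogens by atom environment:
  4 × C: 2 H each → 8
  4 × C (aromatic): 1 H each → 4
  2 × C (aromatic): no H
  Total hydrogens = 12.
Molecular formula: C10H12

C10H12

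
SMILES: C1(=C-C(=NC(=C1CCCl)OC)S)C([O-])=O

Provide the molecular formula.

Heavy atoms from the SMILES: 9 C, 1 Cl, 1 N, 3 O, 1 S.
Implicit hydrogens by atom environment:
  4 × C (aromatic): no H
  2 × C: 2 H each → 4
  2 × O: no H
  1 × C: 3 H
  1 × C (aromatic): 1 H
  1 × C: no H
  1 × Cl: no H
  1 × N (aromatic): no H
  1 × O (charge -1): no H
  1 × S: 1 H
  Total hydrogens = 9.
Net charge -1.
Molecular formula: C9H9ClNO3S-

C9H9ClNO3S-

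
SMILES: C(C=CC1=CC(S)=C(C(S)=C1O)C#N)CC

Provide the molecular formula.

C12H13NOS2

Heavy atoms from the SMILES: 12 C, 1 N, 1 O, 2 S.
Implicit hydrogens by atom environment:
  5 × C (aromatic): no H
  2 × C: 2 H each → 4
  2 × C: 1 H each → 2
  2 × S: 1 H each → 2
  1 × C: 3 H
  1 × C (aromatic): 1 H
  1 × C: no H
  1 × N: no H
  1 × O: 1 H
  Total hydrogens = 13.
Molecular formula: C12H13NOS2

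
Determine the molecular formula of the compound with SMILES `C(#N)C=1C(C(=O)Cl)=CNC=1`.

Heavy atoms from the SMILES: 6 C, 1 Cl, 2 N, 1 O.
Implicit hydrogens by atom environment:
  2 × C (aromatic): 1 H each → 2
  2 × C (aromatic): no H
  2 × C: no H
  1 × Cl: no H
  1 × N (aromatic): 1 H
  1 × N: no H
  1 × O: no H
  Total hydrogens = 3.
Molecular formula: C6H3ClN2O

C6H3ClN2O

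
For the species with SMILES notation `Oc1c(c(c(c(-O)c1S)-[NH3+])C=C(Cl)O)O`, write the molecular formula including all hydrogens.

C8H9ClNO4S+

Heavy atoms from the SMILES: 8 C, 1 Cl, 1 N, 4 O, 1 S.
Implicit hydrogens by atom environment:
  6 × C (aromatic): no H
  4 × O: 1 H each → 4
  1 × C: 1 H
  1 × C: no H
  1 × Cl: no H
  1 × N (charge +1): 3 H
  1 × S: 1 H
  Total hydrogens = 9.
Net charge +1.
Molecular formula: C8H9ClNO4S+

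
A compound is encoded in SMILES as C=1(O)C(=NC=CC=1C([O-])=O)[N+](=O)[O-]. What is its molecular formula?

C6H3N2O5-

Heavy atoms from the SMILES: 6 C, 2 N, 5 O.
Implicit hydrogens by atom environment:
  3 × C (aromatic): no H
  2 × C (aromatic): 1 H each → 2
  2 × O: no H
  2 × O (charge -1): no H
  1 × C: no H
  1 × N (aromatic): no H
  1 × N (charge +1): no H
  1 × O: 1 H
  Total hydrogens = 3.
Net charge -1.
Molecular formula: C6H3N2O5-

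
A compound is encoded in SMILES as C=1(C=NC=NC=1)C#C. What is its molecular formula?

C6H4N2

Heavy atoms from the SMILES: 6 C, 2 N.
Implicit hydrogens by atom environment:
  3 × C (aromatic): 1 H each → 3
  2 × N (aromatic): no H
  1 × C: 1 H
  1 × C (aromatic): no H
  1 × C: no H
  Total hydrogens = 4.
Molecular formula: C6H4N2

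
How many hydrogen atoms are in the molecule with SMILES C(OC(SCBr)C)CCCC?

17

Hydrogens are implicit in SMILES; fill each atom to its normal valence:
  5 × C: 2 H each → 10
  2 × C: 3 H each → 6
  1 × Br: no H
  1 × C: 1 H
  1 × O: no H
  1 × S: no H
  Total hydrogens = 17.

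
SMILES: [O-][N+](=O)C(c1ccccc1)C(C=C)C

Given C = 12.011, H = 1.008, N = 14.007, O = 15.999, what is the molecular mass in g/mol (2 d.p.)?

191.23

Molecular formula: C11H13NO2.
M = 11×12.011 + 13×1.008 + 1×14.007 + 2×15.999 = 191.23 g/mol.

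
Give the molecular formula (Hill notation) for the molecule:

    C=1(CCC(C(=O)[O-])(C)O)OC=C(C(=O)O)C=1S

C10H11O6S-

Heavy atoms from the SMILES: 10 C, 6 O, 1 S.
Implicit hydrogens by atom environment:
  3 × C (aromatic): no H
  3 × C: no H
  2 × C: 2 H each → 4
  2 × O: 1 H each → 2
  2 × O: no H
  1 × C: 3 H
  1 × C (aromatic): 1 H
  1 × O (aromatic): no H
  1 × O (charge -1): no H
  1 × S: 1 H
  Total hydrogens = 11.
Net charge -1.
Molecular formula: C10H11O6S-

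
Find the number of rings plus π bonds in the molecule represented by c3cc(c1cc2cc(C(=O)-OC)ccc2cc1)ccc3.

12

Molecular formula from the SMILES: C18H14O2.
DoU = (2C + 2 + N − H − X)/2 = (2·18 + 2 + 0 − 14 − 0)/2 = 24/2 = 12.
(Structurally: 3 ring(s) + 9 π bond(s) = 12.)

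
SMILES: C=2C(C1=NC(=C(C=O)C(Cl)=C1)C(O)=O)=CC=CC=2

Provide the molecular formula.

Heavy atoms from the SMILES: 13 C, 1 Cl, 1 N, 3 O.
Implicit hydrogens by atom environment:
  6 × C (aromatic): 1 H each → 6
  5 × C (aromatic): no H
  2 × O: no H
  1 × C: 1 H
  1 × C: no H
  1 × Cl: no H
  1 × N (aromatic): no H
  1 × O: 1 H
  Total hydrogens = 8.
Molecular formula: C13H8ClNO3

C13H8ClNO3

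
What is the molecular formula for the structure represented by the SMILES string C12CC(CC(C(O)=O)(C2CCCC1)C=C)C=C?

Heavy atoms from the SMILES: 15 C, 2 O.
Implicit hydrogens by atom environment:
  8 × C: 2 H each → 16
  5 × C: 1 H each → 5
  2 × C: no H
  1 × O: 1 H
  1 × O: no H
  Total hydrogens = 22.
Molecular formula: C15H22O2

C15H22O2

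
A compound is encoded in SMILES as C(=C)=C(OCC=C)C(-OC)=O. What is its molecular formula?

C8H10O3

Heavy atoms from the SMILES: 8 C, 3 O.
Implicit hydrogens by atom environment:
  3 × C: 2 H each → 6
  3 × C: no H
  3 × O: no H
  1 × C: 3 H
  1 × C: 1 H
  Total hydrogens = 10.
Molecular formula: C8H10O3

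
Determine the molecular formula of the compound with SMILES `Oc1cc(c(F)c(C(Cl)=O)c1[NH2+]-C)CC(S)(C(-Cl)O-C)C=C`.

C14H17Cl2FNO3S+

Heavy atoms from the SMILES: 14 C, 2 Cl, 1 F, 1 N, 3 O, 1 S.
Implicit hydrogens by atom environment:
  5 × C (aromatic): no H
  2 × C: 3 H each → 6
  2 × C: 2 H each → 4
  2 × C: 1 H each → 2
  2 × C: no H
  2 × Cl: no H
  2 × O: no H
  1 × C (aromatic): 1 H
  1 × F: no H
  1 × N (charge +1): 2 H
  1 × O: 1 H
  1 × S: 1 H
  Total hydrogens = 17.
Net charge +1.
Molecular formula: C14H17Cl2FNO3S+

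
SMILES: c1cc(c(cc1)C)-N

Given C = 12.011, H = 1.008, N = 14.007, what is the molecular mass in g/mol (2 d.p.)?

Molecular formula: C7H9N.
M = 7×12.011 + 9×1.008 + 1×14.007 = 107.16 g/mol.

107.16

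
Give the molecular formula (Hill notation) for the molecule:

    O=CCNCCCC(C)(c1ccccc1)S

Heavy atoms from the SMILES: 13 C, 1 N, 1 O, 1 S.
Implicit hydrogens by atom environment:
  5 × C (aromatic): 1 H each → 5
  4 × C: 2 H each → 8
  1 × C: 3 H
  1 × C: 1 H
  1 × C: no H
  1 × C (aromatic): no H
  1 × N: 1 H
  1 × O: no H
  1 × S: 1 H
  Total hydrogens = 19.
Molecular formula: C13H19NOS

C13H19NOS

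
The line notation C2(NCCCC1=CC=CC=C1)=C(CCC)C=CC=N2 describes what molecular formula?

Heavy atoms from the SMILES: 17 C, 2 N.
Implicit hydrogens by atom environment:
  8 × C (aromatic): 1 H each → 8
  5 × C: 2 H each → 10
  3 × C (aromatic): no H
  1 × C: 3 H
  1 × N: 1 H
  1 × N (aromatic): no H
  Total hydrogens = 22.
Molecular formula: C17H22N2

C17H22N2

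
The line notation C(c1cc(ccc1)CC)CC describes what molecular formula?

Heavy atoms from the SMILES: 11 C.
Implicit hydrogens by atom environment:
  4 × C (aromatic): 1 H each → 4
  3 × C: 2 H each → 6
  2 × C: 3 H each → 6
  2 × C (aromatic): no H
  Total hydrogens = 16.
Molecular formula: C11H16

C11H16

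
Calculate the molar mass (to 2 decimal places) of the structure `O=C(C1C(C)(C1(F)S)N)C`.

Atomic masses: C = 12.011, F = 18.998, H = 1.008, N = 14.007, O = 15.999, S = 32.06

163.21

Molecular formula: C6H10FNOS.
M = 6×12.011 + 1×18.998 + 10×1.008 + 1×14.007 + 1×15.999 + 1×32.06 = 163.21 g/mol.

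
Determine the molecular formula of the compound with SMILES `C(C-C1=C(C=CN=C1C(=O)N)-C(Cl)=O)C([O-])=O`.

C10H8ClN2O4-

Heavy atoms from the SMILES: 10 C, 1 Cl, 2 N, 4 O.
Implicit hydrogens by atom environment:
  3 × C (aromatic): no H
  3 × C: no H
  3 × O: no H
  2 × C: 2 H each → 4
  2 × C (aromatic): 1 H each → 2
  1 × Cl: no H
  1 × N: 2 H
  1 × N (aromatic): no H
  1 × O (charge -1): no H
  Total hydrogens = 8.
Net charge -1.
Molecular formula: C10H8ClN2O4-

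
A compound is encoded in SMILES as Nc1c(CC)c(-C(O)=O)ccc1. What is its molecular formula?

C9H11NO2

Heavy atoms from the SMILES: 9 C, 1 N, 2 O.
Implicit hydrogens by atom environment:
  3 × C (aromatic): 1 H each → 3
  3 × C (aromatic): no H
  1 × C: 3 H
  1 × C: 2 H
  1 × C: no H
  1 × N: 2 H
  1 × O: 1 H
  1 × O: no H
  Total hydrogens = 11.
Molecular formula: C9H11NO2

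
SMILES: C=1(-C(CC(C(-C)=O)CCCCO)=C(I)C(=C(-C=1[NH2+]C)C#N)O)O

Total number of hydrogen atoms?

Hydrogens are implicit in SMILES; fill each atom to its normal valence:
  6 × C (aromatic): no H
  5 × C: 2 H each → 10
  3 × O: 1 H each → 3
  2 × C: 3 H each → 6
  2 × C: no H
  1 × C: 1 H
  1 × I: no H
  1 × N (charge +1): 2 H
  1 × N: no H
  1 × O: no H
  Total hydrogens = 22.

22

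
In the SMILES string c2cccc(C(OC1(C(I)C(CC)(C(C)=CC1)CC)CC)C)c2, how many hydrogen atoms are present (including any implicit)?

31

Hydrogens are implicit in SMILES; fill each atom to its normal valence:
  5 × C: 3 H each → 15
  5 × C (aromatic): 1 H each → 5
  4 × C: 2 H each → 8
  3 × C: 1 H each → 3
  3 × C: no H
  1 × C (aromatic): no H
  1 × I: no H
  1 × O: no H
  Total hydrogens = 31.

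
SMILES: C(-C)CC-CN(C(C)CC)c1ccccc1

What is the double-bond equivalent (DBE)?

4

Molecular formula from the SMILES: C15H25N.
DoU = (2C + 2 + N − H − X)/2 = (2·15 + 2 + 1 − 25 − 0)/2 = 8/2 = 4.
(Structurally: 1 ring(s) + 3 π bond(s) = 4.)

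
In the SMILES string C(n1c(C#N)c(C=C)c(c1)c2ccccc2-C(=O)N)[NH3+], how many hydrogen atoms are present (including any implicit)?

15

Hydrogens are implicit in SMILES; fill each atom to its normal valence:
  5 × C (aromatic): 1 H each → 5
  5 × C (aromatic): no H
  2 × C: 2 H each → 4
  2 × C: no H
  1 × C: 1 H
  1 × N (charge +1): 3 H
  1 × N: 2 H
  1 × N (aromatic): no H
  1 × N: no H
  1 × O: no H
  Total hydrogens = 15.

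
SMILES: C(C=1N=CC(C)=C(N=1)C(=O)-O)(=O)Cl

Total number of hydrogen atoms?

Hydrogens are implicit in SMILES; fill each atom to its normal valence:
  3 × C (aromatic): no H
  2 × C: no H
  2 × N (aromatic): no H
  2 × O: no H
  1 × C: 3 H
  1 × C (aromatic): 1 H
  1 × Cl: no H
  1 × O: 1 H
  Total hydrogens = 5.

5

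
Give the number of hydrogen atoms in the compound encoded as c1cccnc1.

5

Hydrogens are implicit in SMILES; fill each atom to its normal valence:
  5 × C (aromatic): 1 H each → 5
  1 × N (aromatic): no H
  Total hydrogens = 5.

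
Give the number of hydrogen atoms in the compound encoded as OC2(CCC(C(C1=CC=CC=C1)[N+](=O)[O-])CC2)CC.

21

Hydrogens are implicit in SMILES; fill each atom to its normal valence:
  5 × C: 2 H each → 10
  5 × C (aromatic): 1 H each → 5
  2 × C: 1 H each → 2
  1 × C: 3 H
  1 × C: no H
  1 × C (aromatic): no H
  1 × N (charge +1): no H
  1 × O: 1 H
  1 × O: no H
  1 × O (charge -1): no H
  Total hydrogens = 21.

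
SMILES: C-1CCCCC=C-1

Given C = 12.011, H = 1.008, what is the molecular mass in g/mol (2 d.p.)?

96.17

Molecular formula: C7H12.
M = 7×12.011 + 12×1.008 = 96.17 g/mol.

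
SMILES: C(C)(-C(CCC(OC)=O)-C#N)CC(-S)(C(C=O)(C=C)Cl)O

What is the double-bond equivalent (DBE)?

Molecular formula from the SMILES: C14H20ClNO4S.
DoU = (2C + 2 + N − H − X)/2 = (2·14 + 2 + 1 − 20 − 1)/2 = 10/2 = 5.
(Structurally: 0 ring(s) + 5 π bond(s) = 5.)

5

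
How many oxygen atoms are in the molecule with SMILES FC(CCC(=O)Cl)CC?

The symbol for oxygen appears 1 time in the SMILES.

1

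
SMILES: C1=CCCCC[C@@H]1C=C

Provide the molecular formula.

C9H14

Heavy atoms from the SMILES: 9 C.
Implicit hydrogens by atom environment:
  5 × C: 2 H each → 10
  4 × C: 1 H each → 4
  Total hydrogens = 14.
Molecular formula: C9H14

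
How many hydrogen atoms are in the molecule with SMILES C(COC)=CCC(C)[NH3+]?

16

Hydrogens are implicit in SMILES; fill each atom to its normal valence:
  3 × C: 1 H each → 3
  2 × C: 3 H each → 6
  2 × C: 2 H each → 4
  1 × N (charge +1): 3 H
  1 × O: no H
  Total hydrogens = 16.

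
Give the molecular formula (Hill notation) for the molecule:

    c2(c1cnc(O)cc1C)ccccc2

C12H11NO

Heavy atoms from the SMILES: 12 C, 1 N, 1 O.
Implicit hydrogens by atom environment:
  7 × C (aromatic): 1 H each → 7
  4 × C (aromatic): no H
  1 × C: 3 H
  1 × N (aromatic): no H
  1 × O: 1 H
  Total hydrogens = 11.
Molecular formula: C12H11NO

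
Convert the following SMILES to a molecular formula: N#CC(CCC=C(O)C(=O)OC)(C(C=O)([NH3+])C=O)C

C12H17N2O5+

Heavy atoms from the SMILES: 12 C, 2 N, 5 O.
Implicit hydrogens by atom environment:
  5 × C: no H
  4 × O: no H
  3 × C: 1 H each → 3
  2 × C: 3 H each → 6
  2 × C: 2 H each → 4
  1 × N (charge +1): 3 H
  1 × N: no H
  1 × O: 1 H
  Total hydrogens = 17.
Net charge +1.
Molecular formula: C12H17N2O5+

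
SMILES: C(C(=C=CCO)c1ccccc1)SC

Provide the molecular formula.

C12H14OS

Heavy atoms from the SMILES: 12 C, 1 O, 1 S.
Implicit hydrogens by atom environment:
  5 × C (aromatic): 1 H each → 5
  2 × C: 2 H each → 4
  2 × C: no H
  1 × C: 3 H
  1 × C: 1 H
  1 × C (aromatic): no H
  1 × O: 1 H
  1 × S: no H
  Total hydrogens = 14.
Molecular formula: C12H14OS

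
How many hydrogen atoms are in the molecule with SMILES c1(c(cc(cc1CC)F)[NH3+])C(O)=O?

11

Hydrogens are implicit in SMILES; fill each atom to its normal valence:
  4 × C (aromatic): no H
  2 × C (aromatic): 1 H each → 2
  1 × C: 3 H
  1 × C: 2 H
  1 × C: no H
  1 × F: no H
  1 × N (charge +1): 3 H
  1 × O: 1 H
  1 × O: no H
  Total hydrogens = 11.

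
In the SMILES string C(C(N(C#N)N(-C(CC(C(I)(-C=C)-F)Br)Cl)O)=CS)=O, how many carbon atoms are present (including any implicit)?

The symbol for carbon appears 10 times in the SMILES. (Cl is a single chlorine, not C + l.)

10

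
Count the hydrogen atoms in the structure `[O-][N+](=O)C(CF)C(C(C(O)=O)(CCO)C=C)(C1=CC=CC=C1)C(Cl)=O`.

Hydrogens are implicit in SMILES; fill each atom to its normal valence:
  5 × C (aromatic): 1 H each → 5
  4 × C: 2 H each → 8
  4 × C: no H
  3 × O: no H
  2 × C: 1 H each → 2
  2 × O: 1 H each → 2
  1 × C (aromatic): no H
  1 × Cl: no H
  1 × F: no H
  1 × N (charge +1): no H
  1 × O (charge -1): no H
  Total hydrogens = 17.

17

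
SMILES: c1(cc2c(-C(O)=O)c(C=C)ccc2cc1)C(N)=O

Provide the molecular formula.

Heavy atoms from the SMILES: 14 C, 1 N, 3 O.
Implicit hydrogens by atom environment:
  5 × C (aromatic): 1 H each → 5
  5 × C (aromatic): no H
  2 × C: no H
  2 × O: no H
  1 × C: 2 H
  1 × C: 1 H
  1 × N: 2 H
  1 × O: 1 H
  Total hydrogens = 11.
Molecular formula: C14H11NO3

C14H11NO3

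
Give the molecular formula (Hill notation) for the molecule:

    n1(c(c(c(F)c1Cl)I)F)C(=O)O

Heavy atoms from the SMILES: 5 C, 1 Cl, 2 F, 1 I, 1 N, 2 O.
Implicit hydrogens by atom environment:
  4 × C (aromatic): no H
  2 × F: no H
  1 × C: no H
  1 × Cl: no H
  1 × I: no H
  1 × N (aromatic): no H
  1 × O: 1 H
  1 × O: no H
  Total hydrogens = 1.
Molecular formula: C5HClF2INO2

C5HClF2INO2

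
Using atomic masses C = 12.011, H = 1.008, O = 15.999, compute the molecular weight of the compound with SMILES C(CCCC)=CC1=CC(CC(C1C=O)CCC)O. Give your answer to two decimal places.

250.38

Molecular formula: C16H26O2.
M = 16×12.011 + 26×1.008 + 2×15.999 = 250.38 g/mol.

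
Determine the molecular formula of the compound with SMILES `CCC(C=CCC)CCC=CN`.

C11H21N

Heavy atoms from the SMILES: 11 C, 1 N.
Implicit hydrogens by atom environment:
  5 × C: 1 H each → 5
  4 × C: 2 H each → 8
  2 × C: 3 H each → 6
  1 × N: 2 H
  Total hydrogens = 21.
Molecular formula: C11H21N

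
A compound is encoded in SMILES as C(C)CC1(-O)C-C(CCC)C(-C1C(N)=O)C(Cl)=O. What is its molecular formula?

C13H22ClNO3

Heavy atoms from the SMILES: 13 C, 1 Cl, 1 N, 3 O.
Implicit hydrogens by atom environment:
  5 × C: 2 H each → 10
  3 × C: 1 H each → 3
  3 × C: no H
  2 × C: 3 H each → 6
  2 × O: no H
  1 × Cl: no H
  1 × N: 2 H
  1 × O: 1 H
  Total hydrogens = 22.
Molecular formula: C13H22ClNO3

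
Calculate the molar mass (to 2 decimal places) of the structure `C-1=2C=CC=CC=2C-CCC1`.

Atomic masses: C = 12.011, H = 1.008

Molecular formula: C10H12.
M = 10×12.011 + 12×1.008 = 132.21 g/mol.

132.21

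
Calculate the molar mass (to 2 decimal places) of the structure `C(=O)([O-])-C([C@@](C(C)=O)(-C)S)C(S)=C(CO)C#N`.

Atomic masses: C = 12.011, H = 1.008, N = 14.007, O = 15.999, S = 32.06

274.33

Molecular formula: C10H12NO4S2-.
M = 10×12.011 + 12×1.008 + 1×14.007 + 4×15.999 + 2×32.06 = 274.33 g/mol.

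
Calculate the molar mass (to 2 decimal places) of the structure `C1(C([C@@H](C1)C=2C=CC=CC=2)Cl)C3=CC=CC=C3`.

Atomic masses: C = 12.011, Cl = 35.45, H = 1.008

Molecular formula: C16H15Cl.
M = 16×12.011 + 1×35.45 + 15×1.008 = 242.75 g/mol.

242.75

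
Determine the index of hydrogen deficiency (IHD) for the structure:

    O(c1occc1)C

3

Molecular formula from the SMILES: C5H6O2.
DoU = (2C + 2 + N − H − X)/2 = (2·5 + 2 + 0 − 6 − 0)/2 = 6/2 = 3.
(Structurally: 1 ring(s) + 2 π bond(s) = 3.)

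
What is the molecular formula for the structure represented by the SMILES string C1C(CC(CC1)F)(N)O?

C6H12FNO

Heavy atoms from the SMILES: 6 C, 1 F, 1 N, 1 O.
Implicit hydrogens by atom environment:
  4 × C: 2 H each → 8
  1 × C: 1 H
  1 × C: no H
  1 × F: no H
  1 × N: 2 H
  1 × O: 1 H
  Total hydrogens = 12.
Molecular formula: C6H12FNO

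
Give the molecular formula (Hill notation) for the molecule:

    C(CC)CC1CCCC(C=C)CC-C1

C14H26

Heavy atoms from the SMILES: 14 C.
Implicit hydrogens by atom environment:
  10 × C: 2 H each → 20
  3 × C: 1 H each → 3
  1 × C: 3 H
  Total hydrogens = 26.
Molecular formula: C14H26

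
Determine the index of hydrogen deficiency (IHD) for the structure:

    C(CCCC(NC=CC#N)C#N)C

5

Molecular formula from the SMILES: C10H15N3.
DoU = (2C + 2 + N − H − X)/2 = (2·10 + 2 + 3 − 15 − 0)/2 = 10/2 = 5.
(Structurally: 0 ring(s) + 5 π bond(s) = 5.)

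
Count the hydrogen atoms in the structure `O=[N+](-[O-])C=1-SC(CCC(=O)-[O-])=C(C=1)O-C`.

8

Hydrogens are implicit in SMILES; fill each atom to its normal valence:
  3 × C (aromatic): no H
  3 × O: no H
  2 × C: 2 H each → 4
  2 × O (charge -1): no H
  1 × C: 3 H
  1 × C (aromatic): 1 H
  1 × C: no H
  1 × N (charge +1): no H
  1 × S (aromatic): no H
  Total hydrogens = 8.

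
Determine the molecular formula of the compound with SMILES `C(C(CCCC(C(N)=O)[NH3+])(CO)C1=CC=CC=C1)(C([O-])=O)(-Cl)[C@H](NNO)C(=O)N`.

C17H26ClN5O6

Heavy atoms from the SMILES: 17 C, 1 Cl, 5 N, 6 O.
Implicit hydrogens by atom environment:
  5 × C (aromatic): 1 H each → 5
  5 × C: no H
  4 × C: 2 H each → 8
  3 × O: no H
  2 × C: 1 H each → 2
  2 × N: 2 H each → 4
  2 × N: 1 H each → 2
  2 × O: 1 H each → 2
  1 × C (aromatic): no H
  1 × Cl: no H
  1 × N (charge +1): 3 H
  1 × O (charge -1): no H
  Total hydrogens = 26.
Molecular formula: C17H26ClN5O6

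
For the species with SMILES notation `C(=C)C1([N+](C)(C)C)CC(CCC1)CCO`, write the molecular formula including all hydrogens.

C13H26NO+

Heavy atoms from the SMILES: 13 C, 1 N, 1 O.
Implicit hydrogens by atom environment:
  7 × C: 2 H each → 14
  3 × C: 3 H each → 9
  2 × C: 1 H each → 2
  1 × C: no H
  1 × N (charge +1): no H
  1 × O: 1 H
  Total hydrogens = 26.
Net charge +1.
Molecular formula: C13H26NO+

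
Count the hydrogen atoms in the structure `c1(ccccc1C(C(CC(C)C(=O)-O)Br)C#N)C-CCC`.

22

Hydrogens are implicit in SMILES; fill each atom to its normal valence:
  4 × C: 2 H each → 8
  4 × C (aromatic): 1 H each → 4
  3 × C: 1 H each → 3
  2 × C: 3 H each → 6
  2 × C: no H
  2 × C (aromatic): no H
  1 × Br: no H
  1 × N: no H
  1 × O: 1 H
  1 × O: no H
  Total hydrogens = 22.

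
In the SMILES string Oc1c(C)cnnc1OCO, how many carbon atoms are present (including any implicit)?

6

The symbol for carbon appears 6 times in the SMILES. Lowercase c denotes aromatic carbon and counts toward C.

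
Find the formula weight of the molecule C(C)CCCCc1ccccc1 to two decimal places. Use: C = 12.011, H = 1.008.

162.28

Molecular formula: C12H18.
M = 12×12.011 + 18×1.008 = 162.28 g/mol.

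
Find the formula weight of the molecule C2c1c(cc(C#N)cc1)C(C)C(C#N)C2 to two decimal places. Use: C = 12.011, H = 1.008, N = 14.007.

Molecular formula: C13H12N2.
M = 13×12.011 + 12×1.008 + 2×14.007 = 196.25 g/mol.

196.25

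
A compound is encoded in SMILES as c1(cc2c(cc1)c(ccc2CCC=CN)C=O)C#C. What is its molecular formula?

C17H15NO

Heavy atoms from the SMILES: 17 C, 1 N, 1 O.
Implicit hydrogens by atom environment:
  5 × C (aromatic): 1 H each → 5
  5 × C (aromatic): no H
  4 × C: 1 H each → 4
  2 × C: 2 H each → 4
  1 × C: no H
  1 × N: 2 H
  1 × O: no H
  Total hydrogens = 15.
Molecular formula: C17H15NO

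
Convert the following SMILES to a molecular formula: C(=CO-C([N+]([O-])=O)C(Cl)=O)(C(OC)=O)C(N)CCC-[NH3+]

C10H17ClN3O6+

Heavy atoms from the SMILES: 10 C, 1 Cl, 3 N, 6 O.
Implicit hydrogens by atom environment:
  5 × O: no H
  3 × C: 2 H each → 6
  3 × C: 1 H each → 3
  3 × C: no H
  1 × C: 3 H
  1 × Cl: no H
  1 × N (charge +1): 3 H
  1 × N: 2 H
  1 × N (charge +1): no H
  1 × O (charge -1): no H
  Total hydrogens = 17.
Net charge +1.
Molecular formula: C10H17ClN3O6+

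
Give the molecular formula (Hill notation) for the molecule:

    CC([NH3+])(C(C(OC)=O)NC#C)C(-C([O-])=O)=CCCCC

Heavy atoms from the SMILES: 14 C, 2 N, 4 O.
Implicit hydrogens by atom environment:
  5 × C: no H
  3 × C: 3 H each → 9
  3 × C: 2 H each → 6
  3 × C: 1 H each → 3
  3 × O: no H
  1 × N (charge +1): 3 H
  1 × N: 1 H
  1 × O (charge -1): no H
  Total hydrogens = 22.
Molecular formula: C14H22N2O4

C14H22N2O4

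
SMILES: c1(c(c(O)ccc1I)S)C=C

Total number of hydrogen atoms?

Hydrogens are implicit in SMILES; fill each atom to its normal valence:
  4 × C (aromatic): no H
  2 × C (aromatic): 1 H each → 2
  1 × C: 2 H
  1 × C: 1 H
  1 × I: no H
  1 × O: 1 H
  1 × S: 1 H
  Total hydrogens = 7.

7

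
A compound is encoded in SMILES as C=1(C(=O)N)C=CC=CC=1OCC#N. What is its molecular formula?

C9H8N2O2

Heavy atoms from the SMILES: 9 C, 2 N, 2 O.
Implicit hydrogens by atom environment:
  4 × C (aromatic): 1 H each → 4
  2 × C (aromatic): no H
  2 × C: no H
  2 × O: no H
  1 × C: 2 H
  1 × N: 2 H
  1 × N: no H
  Total hydrogens = 8.
Molecular formula: C9H8N2O2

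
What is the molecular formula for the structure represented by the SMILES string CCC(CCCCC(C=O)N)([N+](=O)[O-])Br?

Heavy atoms from the SMILES: 1 Br, 9 C, 2 N, 3 O.
Implicit hydrogens by atom environment:
  5 × C: 2 H each → 10
  2 × C: 1 H each → 2
  2 × O: no H
  1 × Br: no H
  1 × C: 3 H
  1 × C: no H
  1 × N: 2 H
  1 × N (charge +1): no H
  1 × O (charge -1): no H
  Total hydrogens = 17.
Molecular formula: C9H17BrN2O3

C9H17BrN2O3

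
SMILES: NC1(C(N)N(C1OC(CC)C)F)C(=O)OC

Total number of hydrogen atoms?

Hydrogens are implicit in SMILES; fill each atom to its normal valence:
  3 × C: 3 H each → 9
  3 × C: 1 H each → 3
  3 × O: no H
  2 × C: no H
  2 × N: 2 H each → 4
  1 × C: 2 H
  1 × F: no H
  1 × N: no H
  Total hydrogens = 18.

18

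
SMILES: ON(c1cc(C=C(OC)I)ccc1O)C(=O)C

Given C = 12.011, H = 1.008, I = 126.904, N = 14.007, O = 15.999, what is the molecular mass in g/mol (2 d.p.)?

Molecular formula: C11H12INO4.
M = 11×12.011 + 12×1.008 + 1×126.904 + 1×14.007 + 4×15.999 = 349.12 g/mol.

349.12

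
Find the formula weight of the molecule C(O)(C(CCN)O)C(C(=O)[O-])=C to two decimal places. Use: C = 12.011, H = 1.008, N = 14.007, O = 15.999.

Molecular formula: C7H12NO4-.
M = 7×12.011 + 12×1.008 + 1×14.007 + 4×15.999 = 174.18 g/mol.

174.18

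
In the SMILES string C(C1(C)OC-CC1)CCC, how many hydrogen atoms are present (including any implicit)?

Hydrogens are implicit in SMILES; fill each atom to its normal valence:
  6 × C: 2 H each → 12
  2 × C: 3 H each → 6
  1 × C: no H
  1 × O: no H
  Total hydrogens = 18.

18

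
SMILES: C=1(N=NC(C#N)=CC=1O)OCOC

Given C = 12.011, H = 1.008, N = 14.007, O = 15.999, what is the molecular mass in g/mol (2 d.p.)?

Molecular formula: C7H7N3O3.
M = 7×12.011 + 7×1.008 + 3×14.007 + 3×15.999 = 181.15 g/mol.

181.15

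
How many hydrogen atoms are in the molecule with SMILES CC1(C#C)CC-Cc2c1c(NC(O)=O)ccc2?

15

Hydrogens are implicit in SMILES; fill each atom to its normal valence:
  3 × C: 2 H each → 6
  3 × C (aromatic): 1 H each → 3
  3 × C (aromatic): no H
  3 × C: no H
  1 × C: 3 H
  1 × C: 1 H
  1 × N: 1 H
  1 × O: 1 H
  1 × O: no H
  Total hydrogens = 15.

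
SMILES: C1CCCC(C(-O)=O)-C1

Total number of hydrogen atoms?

12

Hydrogens are implicit in SMILES; fill each atom to its normal valence:
  5 × C: 2 H each → 10
  1 × C: 1 H
  1 × C: no H
  1 × O: 1 H
  1 × O: no H
  Total hydrogens = 12.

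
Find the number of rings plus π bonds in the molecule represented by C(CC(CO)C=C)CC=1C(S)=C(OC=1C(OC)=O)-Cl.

Molecular formula from the SMILES: C13H17ClO4S.
DoU = (2C + 2 + N − H − X)/2 = (2·13 + 2 + 0 − 17 − 1)/2 = 10/2 = 5.
(Structurally: 1 ring(s) + 4 π bond(s) = 5.)

5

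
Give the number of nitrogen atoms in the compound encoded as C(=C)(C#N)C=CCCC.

1

The symbol for nitrogen appears 1 time in the SMILES.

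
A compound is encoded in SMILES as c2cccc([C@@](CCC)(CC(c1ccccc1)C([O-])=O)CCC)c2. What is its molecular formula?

Heavy atoms from the SMILES: 22 C, 2 O.
Implicit hydrogens by atom environment:
  10 × C (aromatic): 1 H each → 10
  5 × C: 2 H each → 10
  2 × C: 3 H each → 6
  2 × C: no H
  2 × C (aromatic): no H
  1 × C: 1 H
  1 × O: no H
  1 × O (charge -1): no H
  Total hydrogens = 27.
Net charge -1.
Molecular formula: C22H27O2-

C22H27O2-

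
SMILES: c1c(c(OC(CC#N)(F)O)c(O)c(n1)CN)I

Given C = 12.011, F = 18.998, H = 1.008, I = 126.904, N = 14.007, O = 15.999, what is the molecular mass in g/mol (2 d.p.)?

Molecular formula: C9H9FIN3O3.
M = 9×12.011 + 1×18.998 + 9×1.008 + 1×126.904 + 3×14.007 + 3×15.999 = 353.09 g/mol.

353.09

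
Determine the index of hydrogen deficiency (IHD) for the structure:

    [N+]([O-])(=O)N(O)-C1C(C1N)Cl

2

Molecular formula from the SMILES: C3H6ClN3O3.
DoU = (2C + 2 + N − H − X)/2 = (2·3 + 2 + 3 − 6 − 1)/2 = 4/2 = 2.
(Structurally: 1 ring(s) + 1 π bond(s) = 2.)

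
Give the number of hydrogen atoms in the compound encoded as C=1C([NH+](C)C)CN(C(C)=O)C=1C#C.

Hydrogens are implicit in SMILES; fill each atom to its normal valence:
  3 × C: 3 H each → 9
  3 × C: 1 H each → 3
  3 × C: no H
  1 × C: 2 H
  1 × N (charge +1): 1 H
  1 × N: no H
  1 × O: no H
  Total hydrogens = 15.

15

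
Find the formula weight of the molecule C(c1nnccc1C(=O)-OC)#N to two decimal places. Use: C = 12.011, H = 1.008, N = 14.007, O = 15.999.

Molecular formula: C7H5N3O2.
M = 7×12.011 + 5×1.008 + 3×14.007 + 2×15.999 = 163.14 g/mol.

163.14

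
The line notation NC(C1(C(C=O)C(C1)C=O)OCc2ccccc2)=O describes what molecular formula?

Heavy atoms from the SMILES: 14 C, 1 N, 4 O.
Implicit hydrogens by atom environment:
  5 × C (aromatic): 1 H each → 5
  4 × C: 1 H each → 4
  4 × O: no H
  2 × C: 2 H each → 4
  2 × C: no H
  1 × C (aromatic): no H
  1 × N: 2 H
  Total hydrogens = 15.
Molecular formula: C14H15NO4

C14H15NO4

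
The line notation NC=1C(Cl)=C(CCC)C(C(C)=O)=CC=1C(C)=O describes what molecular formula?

Heavy atoms from the SMILES: 13 C, 1 Cl, 1 N, 2 O.
Implicit hydrogens by atom environment:
  5 × C (aromatic): no H
  3 × C: 3 H each → 9
  2 × C: 2 H each → 4
  2 × C: no H
  2 × O: no H
  1 × C (aromatic): 1 H
  1 × Cl: no H
  1 × N: 2 H
  Total hydrogens = 16.
Molecular formula: C13H16ClNO2

C13H16ClNO2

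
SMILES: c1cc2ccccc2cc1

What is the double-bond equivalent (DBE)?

Molecular formula from the SMILES: C10H8.
DoU = (2C + 2 + N − H − X)/2 = (2·10 + 2 + 0 − 8 − 0)/2 = 14/2 = 7.
(Structurally: 2 ring(s) + 5 π bond(s) = 7.)

7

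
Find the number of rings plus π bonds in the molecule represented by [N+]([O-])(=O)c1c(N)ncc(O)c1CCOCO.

5

Molecular formula from the SMILES: C8H11N3O5.
DoU = (2C + 2 + N − H − X)/2 = (2·8 + 2 + 3 − 11 − 0)/2 = 10/2 = 5.
(Structurally: 1 ring(s) + 4 π bond(s) = 5.)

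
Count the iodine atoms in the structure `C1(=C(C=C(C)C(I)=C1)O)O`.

1

The symbol for iodine appears 1 time in the SMILES.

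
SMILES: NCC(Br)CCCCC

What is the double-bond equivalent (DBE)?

Molecular formula from the SMILES: C7H16BrN.
DoU = (2C + 2 + N − H − X)/2 = (2·7 + 2 + 1 − 16 − 1)/2 = 0/2 = 0.
(Structurally: 0 ring(s) + 0 π bond(s) = 0.)

0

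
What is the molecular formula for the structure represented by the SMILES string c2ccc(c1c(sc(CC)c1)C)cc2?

C13H14S

Heavy atoms from the SMILES: 13 C, 1 S.
Implicit hydrogens by atom environment:
  6 × C (aromatic): 1 H each → 6
  4 × C (aromatic): no H
  2 × C: 3 H each → 6
  1 × C: 2 H
  1 × S (aromatic): no H
  Total hydrogens = 14.
Molecular formula: C13H14S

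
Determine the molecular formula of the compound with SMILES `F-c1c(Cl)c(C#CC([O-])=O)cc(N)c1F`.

C9H3ClF2NO2-

Heavy atoms from the SMILES: 9 C, 1 Cl, 2 F, 1 N, 2 O.
Implicit hydrogens by atom environment:
  5 × C (aromatic): no H
  3 × C: no H
  2 × F: no H
  1 × C (aromatic): 1 H
  1 × Cl: no H
  1 × N: 2 H
  1 × O: no H
  1 × O (charge -1): no H
  Total hydrogens = 3.
Net charge -1.
Molecular formula: C9H3ClF2NO2-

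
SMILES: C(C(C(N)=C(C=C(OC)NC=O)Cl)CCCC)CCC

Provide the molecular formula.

C15H27ClN2O2

Heavy atoms from the SMILES: 15 C, 1 Cl, 2 N, 2 O.
Implicit hydrogens by atom environment:
  6 × C: 2 H each → 12
  3 × C: 3 H each → 9
  3 × C: 1 H each → 3
  3 × C: no H
  2 × O: no H
  1 × Cl: no H
  1 × N: 2 H
  1 × N: 1 H
  Total hydrogens = 27.
Molecular formula: C15H27ClN2O2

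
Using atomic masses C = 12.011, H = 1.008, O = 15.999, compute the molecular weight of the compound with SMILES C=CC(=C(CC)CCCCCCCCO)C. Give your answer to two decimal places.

Molecular formula: C15H28O.
M = 15×12.011 + 28×1.008 + 1×15.999 = 224.39 g/mol.

224.39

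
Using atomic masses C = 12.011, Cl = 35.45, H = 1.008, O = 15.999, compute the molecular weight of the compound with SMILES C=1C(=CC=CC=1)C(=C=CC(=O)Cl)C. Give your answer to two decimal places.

Molecular formula: C11H9ClO.
M = 11×12.011 + 1×35.45 + 9×1.008 + 1×15.999 = 192.64 g/mol.

192.64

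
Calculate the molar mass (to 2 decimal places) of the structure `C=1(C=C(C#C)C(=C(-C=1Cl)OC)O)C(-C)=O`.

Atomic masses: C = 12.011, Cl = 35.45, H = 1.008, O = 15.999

Molecular formula: C11H9ClO3.
M = 11×12.011 + 1×35.45 + 9×1.008 + 3×15.999 = 224.64 g/mol.

224.64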